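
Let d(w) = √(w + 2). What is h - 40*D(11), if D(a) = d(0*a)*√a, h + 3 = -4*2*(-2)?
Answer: 13 - 40*√22 ≈ -174.62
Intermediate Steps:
d(w) = √(2 + w)
h = 13 (h = -3 - 4*2*(-2) = -3 - 8*(-2) = -3 + 16 = 13)
D(a) = √2*√a (D(a) = √(2 + 0*a)*√a = √(2 + 0)*√a = √2*√a)
h - 40*D(11) = 13 - 40*√2*√11 = 13 - 40*√22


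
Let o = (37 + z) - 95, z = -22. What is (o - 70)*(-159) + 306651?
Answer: 330501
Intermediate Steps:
o = -80 (o = (37 - 22) - 95 = 15 - 95 = -80)
(o - 70)*(-159) + 306651 = (-80 - 70)*(-159) + 306651 = -150*(-159) + 306651 = 23850 + 306651 = 330501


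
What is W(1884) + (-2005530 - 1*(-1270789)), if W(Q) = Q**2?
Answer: 2814715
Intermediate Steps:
W(1884) + (-2005530 - 1*(-1270789)) = 1884**2 + (-2005530 - 1*(-1270789)) = 3549456 + (-2005530 + 1270789) = 3549456 - 734741 = 2814715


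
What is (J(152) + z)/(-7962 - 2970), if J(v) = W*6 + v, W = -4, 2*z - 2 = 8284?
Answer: -4271/10932 ≈ -0.39069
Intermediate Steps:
z = 4143 (z = 1 + (½)*8284 = 1 + 4142 = 4143)
J(v) = -24 + v (J(v) = -4*6 + v = -24 + v)
(J(152) + z)/(-7962 - 2970) = ((-24 + 152) + 4143)/(-7962 - 2970) = (128 + 4143)/(-10932) = 4271*(-1/10932) = -4271/10932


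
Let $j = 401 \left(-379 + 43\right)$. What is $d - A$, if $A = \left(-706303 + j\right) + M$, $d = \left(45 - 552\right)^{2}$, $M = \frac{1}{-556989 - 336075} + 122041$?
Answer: $\frac{871672438009}{893064} \approx 9.7605 \cdot 10^{5}$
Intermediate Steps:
$M = \frac{108990423623}{893064}$ ($M = \frac{1}{-893064} + 122041 = - \frac{1}{893064} + 122041 = \frac{108990423623}{893064} \approx 1.2204 \cdot 10^{5}$)
$j = -134736$ ($j = 401 \left(-336\right) = -134736$)
$d = 257049$ ($d = \left(-507\right)^{2} = 257049$)
$A = - \frac{642111229873}{893064}$ ($A = \left(-706303 - 134736\right) + \frac{108990423623}{893064} = -841039 + \frac{108990423623}{893064} = - \frac{642111229873}{893064} \approx -7.19 \cdot 10^{5}$)
$d - A = 257049 - - \frac{642111229873}{893064} = 257049 + \frac{642111229873}{893064} = \frac{871672438009}{893064}$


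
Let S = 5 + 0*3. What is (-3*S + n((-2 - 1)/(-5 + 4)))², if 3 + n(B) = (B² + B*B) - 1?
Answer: 1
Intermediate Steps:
S = 5 (S = 5 + 0 = 5)
n(B) = -4 + 2*B² (n(B) = -3 + ((B² + B*B) - 1) = -3 + ((B² + B²) - 1) = -3 + (2*B² - 1) = -3 + (-1 + 2*B²) = -4 + 2*B²)
(-3*S + n((-2 - 1)/(-5 + 4)))² = (-3*5 + (-4 + 2*((-2 - 1)/(-5 + 4))²))² = (-15 + (-4 + 2*(-3/(-1))²))² = (-15 + (-4 + 2*(-3*(-1))²))² = (-15 + (-4 + 2*3²))² = (-15 + (-4 + 2*9))² = (-15 + (-4 + 18))² = (-15 + 14)² = (-1)² = 1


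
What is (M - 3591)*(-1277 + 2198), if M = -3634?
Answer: -6654225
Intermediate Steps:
(M - 3591)*(-1277 + 2198) = (-3634 - 3591)*(-1277 + 2198) = -7225*921 = -6654225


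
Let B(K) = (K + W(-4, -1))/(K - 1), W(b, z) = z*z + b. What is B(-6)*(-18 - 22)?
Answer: -360/7 ≈ -51.429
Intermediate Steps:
W(b, z) = b + z² (W(b, z) = z² + b = b + z²)
B(K) = (-3 + K)/(-1 + K) (B(K) = (K + (-4 + (-1)²))/(K - 1) = (K + (-4 + 1))/(-1 + K) = (K - 3)/(-1 + K) = (-3 + K)/(-1 + K))
B(-6)*(-18 - 22) = ((-3 - 6)/(-1 - 6))*(-18 - 22) = (-9/(-7))*(-40) = -⅐*(-9)*(-40) = (9/7)*(-40) = -360/7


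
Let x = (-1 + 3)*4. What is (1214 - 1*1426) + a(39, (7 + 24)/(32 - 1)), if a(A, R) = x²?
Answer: -148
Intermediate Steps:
x = 8 (x = 2*4 = 8)
a(A, R) = 64 (a(A, R) = 8² = 64)
(1214 - 1*1426) + a(39, (7 + 24)/(32 - 1)) = (1214 - 1*1426) + 64 = (1214 - 1426) + 64 = -212 + 64 = -148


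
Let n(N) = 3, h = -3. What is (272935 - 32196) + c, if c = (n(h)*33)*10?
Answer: 241729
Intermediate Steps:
c = 990 (c = (3*33)*10 = 99*10 = 990)
(272935 - 32196) + c = (272935 - 32196) + 990 = 240739 + 990 = 241729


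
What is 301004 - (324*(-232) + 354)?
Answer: 375818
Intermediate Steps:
301004 - (324*(-232) + 354) = 301004 - (-75168 + 354) = 301004 - 1*(-74814) = 301004 + 74814 = 375818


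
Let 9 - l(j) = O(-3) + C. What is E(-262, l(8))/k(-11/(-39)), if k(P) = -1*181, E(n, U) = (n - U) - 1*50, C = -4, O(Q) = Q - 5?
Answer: 333/181 ≈ 1.8398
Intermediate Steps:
O(Q) = -5 + Q
l(j) = 21 (l(j) = 9 - ((-5 - 3) - 4) = 9 - (-8 - 4) = 9 - 1*(-12) = 9 + 12 = 21)
E(n, U) = -50 + n - U (E(n, U) = (n - U) - 50 = -50 + n - U)
k(P) = -181
E(-262, l(8))/k(-11/(-39)) = (-50 - 262 - 1*21)/(-181) = (-50 - 262 - 21)*(-1/181) = -333*(-1/181) = 333/181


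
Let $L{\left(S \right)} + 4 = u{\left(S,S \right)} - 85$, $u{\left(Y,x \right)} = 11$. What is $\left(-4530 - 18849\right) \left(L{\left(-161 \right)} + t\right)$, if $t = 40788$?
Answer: $-951759090$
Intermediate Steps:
$L{\left(S \right)} = -78$ ($L{\left(S \right)} = -4 + \left(11 - 85\right) = -4 - 74 = -78$)
$\left(-4530 - 18849\right) \left(L{\left(-161 \right)} + t\right) = \left(-4530 - 18849\right) \left(-78 + 40788\right) = \left(-23379\right) 40710 = -951759090$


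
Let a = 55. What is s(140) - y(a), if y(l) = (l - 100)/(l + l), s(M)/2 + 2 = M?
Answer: 6081/22 ≈ 276.41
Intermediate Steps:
s(M) = -4 + 2*M
y(l) = (-100 + l)/(2*l) (y(l) = (-100 + l)/((2*l)) = (-100 + l)*(1/(2*l)) = (-100 + l)/(2*l))
s(140) - y(a) = (-4 + 2*140) - (-100 + 55)/(2*55) = (-4 + 280) - (-45)/(2*55) = 276 - 1*(-9/22) = 276 + 9/22 = 6081/22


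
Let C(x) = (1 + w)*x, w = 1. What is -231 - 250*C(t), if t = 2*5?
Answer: -5231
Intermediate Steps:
t = 10
C(x) = 2*x (C(x) = (1 + 1)*x = 2*x)
-231 - 250*C(t) = -231 - 500*10 = -231 - 250*20 = -231 - 5000 = -5231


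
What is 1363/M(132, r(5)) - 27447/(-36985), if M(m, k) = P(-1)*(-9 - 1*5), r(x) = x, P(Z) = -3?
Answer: 51563329/1553370 ≈ 33.195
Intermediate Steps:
M(m, k) = 42 (M(m, k) = -3*(-9 - 1*5) = -3*(-9 - 5) = -3*(-14) = 42)
1363/M(132, r(5)) - 27447/(-36985) = 1363/42 - 27447/(-36985) = 1363*(1/42) - 27447*(-1/36985) = 1363/42 + 27447/36985 = 51563329/1553370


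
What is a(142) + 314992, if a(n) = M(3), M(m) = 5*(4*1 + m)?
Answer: 315027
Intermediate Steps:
M(m) = 20 + 5*m (M(m) = 5*(4 + m) = 20 + 5*m)
a(n) = 35 (a(n) = 20 + 5*3 = 20 + 15 = 35)
a(142) + 314992 = 35 + 314992 = 315027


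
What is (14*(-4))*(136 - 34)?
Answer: -5712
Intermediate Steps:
(14*(-4))*(136 - 34) = -56*102 = -5712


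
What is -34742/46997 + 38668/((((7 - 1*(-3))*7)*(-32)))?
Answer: -67682217/3759760 ≈ -18.002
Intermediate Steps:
-34742/46997 + 38668/((((7 - 1*(-3))*7)*(-32))) = -34742*1/46997 + 38668/((((7 + 3)*7)*(-32))) = -34742/46997 + 38668/(((10*7)*(-32))) = -34742/46997 + 38668/((70*(-32))) = -34742/46997 + 38668/(-2240) = -34742/46997 + 38668*(-1/2240) = -34742/46997 - 1381/80 = -67682217/3759760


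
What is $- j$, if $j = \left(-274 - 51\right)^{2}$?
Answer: $-105625$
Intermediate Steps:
$j = 105625$ ($j = \left(-325\right)^{2} = 105625$)
$- j = \left(-1\right) 105625 = -105625$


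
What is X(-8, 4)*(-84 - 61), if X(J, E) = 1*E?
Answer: -580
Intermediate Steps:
X(J, E) = E
X(-8, 4)*(-84 - 61) = 4*(-84 - 61) = 4*(-145) = -580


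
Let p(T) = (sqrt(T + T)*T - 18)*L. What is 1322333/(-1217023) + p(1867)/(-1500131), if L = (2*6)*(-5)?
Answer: -1984987110463/1825693930013 + 112020*sqrt(3734)/1500131 ≈ 3.4758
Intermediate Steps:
L = -60 (L = 12*(-5) = -60)
p(T) = 1080 - 60*sqrt(2)*T**(3/2) (p(T) = (sqrt(T + T)*T - 18)*(-60) = (sqrt(2*T)*T - 18)*(-60) = ((sqrt(2)*sqrt(T))*T - 18)*(-60) = (sqrt(2)*T**(3/2) - 18)*(-60) = (-18 + sqrt(2)*T**(3/2))*(-60) = 1080 - 60*sqrt(2)*T**(3/2))
1322333/(-1217023) + p(1867)/(-1500131) = 1322333/(-1217023) + (1080 - 60*sqrt(2)*1867**(3/2))/(-1500131) = 1322333*(-1/1217023) + (1080 - 60*sqrt(2)*1867*sqrt(1867))*(-1/1500131) = -1322333/1217023 + (1080 - 112020*sqrt(3734))*(-1/1500131) = -1322333/1217023 + (-1080/1500131 + 112020*sqrt(3734)/1500131) = -1984987110463/1825693930013 + 112020*sqrt(3734)/1500131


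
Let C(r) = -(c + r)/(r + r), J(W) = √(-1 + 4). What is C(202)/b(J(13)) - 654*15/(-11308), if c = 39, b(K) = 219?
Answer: 216306083/250121652 ≈ 0.86480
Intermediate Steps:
J(W) = √3
C(r) = -(39 + r)/(2*r) (C(r) = -(39 + r)/(r + r) = -(39 + r)/(2*r))
C(202)/b(J(13)) - 654*15/(-11308) = ((½)*(-39 - 1*202)/202)/219 - 654*15/(-11308) = ((½)*(1/202)*(-39 - 202))*(1/219) - 9810*(-1/11308) = ((½)*(1/202)*(-241))*(1/219) + 4905/5654 = -241/404*1/219 + 4905/5654 = -241/88476 + 4905/5654 = 216306083/250121652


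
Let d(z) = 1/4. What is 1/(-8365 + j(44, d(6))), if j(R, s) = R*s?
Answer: -1/8354 ≈ -0.00011970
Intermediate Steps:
d(z) = ¼
1/(-8365 + j(44, d(6))) = 1/(-8365 + 44*(¼)) = 1/(-8365 + 11) = 1/(-8354) = -1/8354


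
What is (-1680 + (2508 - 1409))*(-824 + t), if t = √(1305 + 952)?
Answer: 478744 - 581*√2257 ≈ 4.5114e+5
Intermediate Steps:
t = √2257 ≈ 47.508
(-1680 + (2508 - 1409))*(-824 + t) = (-1680 + (2508 - 1409))*(-824 + √2257) = (-1680 + 1099)*(-824 + √2257) = -581*(-824 + √2257) = 478744 - 581*√2257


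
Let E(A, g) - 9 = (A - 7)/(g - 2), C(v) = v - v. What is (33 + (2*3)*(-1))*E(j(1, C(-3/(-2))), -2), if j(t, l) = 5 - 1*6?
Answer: 297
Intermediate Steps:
C(v) = 0
j(t, l) = -1 (j(t, l) = 5 - 6 = -1)
E(A, g) = 9 + (-7 + A)/(-2 + g) (E(A, g) = 9 + (A - 7)/(g - 2) = 9 + (-7 + A)/(-2 + g))
(33 + (2*3)*(-1))*E(j(1, C(-3/(-2))), -2) = (33 + (2*3)*(-1))*((-25 - 1 + 9*(-2))/(-2 - 2)) = (33 + 6*(-1))*((-25 - 1 - 18)/(-4)) = (33 - 6)*(-¼*(-44)) = 27*11 = 297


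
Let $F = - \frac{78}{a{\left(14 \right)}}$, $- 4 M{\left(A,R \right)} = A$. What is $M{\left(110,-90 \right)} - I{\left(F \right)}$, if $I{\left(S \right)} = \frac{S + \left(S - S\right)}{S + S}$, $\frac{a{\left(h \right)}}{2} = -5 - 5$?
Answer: $-28$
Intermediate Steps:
$a{\left(h \right)} = -20$ ($a{\left(h \right)} = 2 \left(-5 - 5\right) = 2 \left(-10\right) = -20$)
$M{\left(A,R \right)} = - \frac{A}{4}$
$F = \frac{39}{10}$ ($F = - \frac{78}{-20} = \left(-78\right) \left(- \frac{1}{20}\right) = \frac{39}{10} \approx 3.9$)
$I{\left(S \right)} = \frac{1}{2}$ ($I{\left(S \right)} = \frac{S + 0}{2 S} = S \frac{1}{2 S} = \frac{1}{2}$)
$M{\left(110,-90 \right)} - I{\left(F \right)} = \left(- \frac{1}{4}\right) 110 - \frac{1}{2} = - \frac{55}{2} - \frac{1}{2} = -28$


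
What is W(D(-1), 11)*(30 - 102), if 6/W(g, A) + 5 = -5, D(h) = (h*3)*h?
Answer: 216/5 ≈ 43.200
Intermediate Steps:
D(h) = 3*h² (D(h) = (3*h)*h = 3*h²)
W(g, A) = -⅗ (W(g, A) = 6/(-5 - 5) = 6/(-10) = 6*(-⅒) = -⅗)
W(D(-1), 11)*(30 - 102) = -3*(30 - 102)/5 = -⅗*(-72) = 216/5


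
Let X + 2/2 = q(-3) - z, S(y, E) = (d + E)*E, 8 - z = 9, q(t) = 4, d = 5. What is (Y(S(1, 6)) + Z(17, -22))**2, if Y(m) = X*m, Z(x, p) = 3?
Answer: 71289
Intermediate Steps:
z = -1 (z = 8 - 1*9 = 8 - 9 = -1)
S(y, E) = E*(5 + E) (S(y, E) = (5 + E)*E = E*(5 + E))
X = 4 (X = -1 + (4 - 1*(-1)) = -1 + (4 + 1) = -1 + 5 = 4)
Y(m) = 4*m
(Y(S(1, 6)) + Z(17, -22))**2 = (4*(6*(5 + 6)) + 3)**2 = (4*(6*11) + 3)**2 = (4*66 + 3)**2 = (264 + 3)**2 = 267**2 = 71289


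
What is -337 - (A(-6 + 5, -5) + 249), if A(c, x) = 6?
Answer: -592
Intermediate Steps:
-337 - (A(-6 + 5, -5) + 249) = -337 - (6 + 249) = -337 - 1*255 = -337 - 255 = -592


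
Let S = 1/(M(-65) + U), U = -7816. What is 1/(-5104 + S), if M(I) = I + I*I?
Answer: -3656/18660225 ≈ -0.00019592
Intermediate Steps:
M(I) = I + I²
S = -1/3656 (S = 1/(-65*(1 - 65) - 7816) = 1/(-65*(-64) - 7816) = 1/(4160 - 7816) = 1/(-3656) = -1/3656 ≈ -0.00027352)
1/(-5104 + S) = 1/(-5104 - 1/3656) = 1/(-18660225/3656) = -3656/18660225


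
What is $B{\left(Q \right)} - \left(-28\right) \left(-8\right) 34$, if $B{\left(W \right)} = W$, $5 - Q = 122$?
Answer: $-7733$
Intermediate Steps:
$Q = -117$ ($Q = 5 - 122 = -117$)
$B{\left(Q \right)} - \left(-28\right) \left(-8\right) 34 = -117 - \left(-28\right) \left(-8\right) 34 = -117 - 224 \cdot 34 = -117 - 7616 = -7733$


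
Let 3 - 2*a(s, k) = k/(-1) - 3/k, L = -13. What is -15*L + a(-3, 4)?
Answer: 1591/8 ≈ 198.88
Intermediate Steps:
a(s, k) = 3/2 + k/2 + 3/(2*k) (a(s, k) = 3/2 - (k/(-1) - 3/k)/2 = 3/2 - (k*(-1) - 3/k)/2 = 3/2 - (-k - 3/k)/2 = 3/2 + (k/2 + 3/(2*k)) = 3/2 + k/2 + 3/(2*k))
-15*L + a(-3, 4) = -15*(-13) + (1/2)*(3 + 4*(3 + 4))/4 = 195 + (1/2)*(1/4)*(3 + 4*7) = 195 + (1/2)*(1/4)*(3 + 28) = 195 + (1/2)*(1/4)*31 = 195 + 31/8 = 1591/8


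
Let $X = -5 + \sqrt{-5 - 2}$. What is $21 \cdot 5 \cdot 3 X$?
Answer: $-1575 + 315 i \sqrt{7} \approx -1575.0 + 833.41 i$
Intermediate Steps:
$X = -5 + i \sqrt{7}$ ($X = -5 + \sqrt{-7} = -5 + i \sqrt{7} \approx -5.0 + 2.6458 i$)
$21 \cdot 5 \cdot 3 X = 21 \cdot 5 \cdot 3 \left(-5 + i \sqrt{7}\right) = 105 \left(-15 + 3 i \sqrt{7}\right) = -1575 + 315 i \sqrt{7}$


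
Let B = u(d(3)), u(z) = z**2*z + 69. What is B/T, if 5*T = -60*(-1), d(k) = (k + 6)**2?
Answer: 88585/2 ≈ 44293.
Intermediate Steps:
d(k) = (6 + k)**2
T = 12 (T = (-60*(-1))/5 = (1/5)*60 = 12)
u(z) = 69 + z**3 (u(z) = z**3 + 69 = 69 + z**3)
B = 531510 (B = 69 + ((6 + 3)**2)**3 = 69 + (9**2)**3 = 69 + 81**3 = 69 + 531441 = 531510)
B/T = 531510/12 = 531510*(1/12) = 88585/2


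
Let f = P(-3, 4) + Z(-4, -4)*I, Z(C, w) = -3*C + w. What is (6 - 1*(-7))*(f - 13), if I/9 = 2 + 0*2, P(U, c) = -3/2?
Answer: 3367/2 ≈ 1683.5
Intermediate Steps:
P(U, c) = -3/2 (P(U, c) = -3*½ = -3/2)
Z(C, w) = w - 3*C
I = 18 (I = 9*(2 + 0*2) = 9*(2 + 0) = 9*2 = 18)
f = 285/2 (f = -3/2 + (-4 - 3*(-4))*18 = -3/2 + (-4 + 12)*18 = -3/2 + 8*18 = -3/2 + 144 = 285/2 ≈ 142.50)
(6 - 1*(-7))*(f - 13) = (6 - 1*(-7))*(285/2 - 13) = (6 + 7)*(259/2) = 13*(259/2) = 3367/2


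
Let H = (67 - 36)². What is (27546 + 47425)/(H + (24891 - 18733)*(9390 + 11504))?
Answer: 5767/9897401 ≈ 0.00058268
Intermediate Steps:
H = 961 (H = 31² = 961)
(27546 + 47425)/(H + (24891 - 18733)*(9390 + 11504)) = (27546 + 47425)/(961 + (24891 - 18733)*(9390 + 11504)) = 74971/(961 + 6158*20894) = 74971/(961 + 128665252) = 74971/128666213 = 74971*(1/128666213) = 5767/9897401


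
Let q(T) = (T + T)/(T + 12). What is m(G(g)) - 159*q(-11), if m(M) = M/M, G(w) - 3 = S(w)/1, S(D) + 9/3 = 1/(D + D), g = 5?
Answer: 3499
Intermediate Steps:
S(D) = -3 + 1/(2*D) (S(D) = -3 + 1/(D + D) = -3 + 1/(2*D))
q(T) = 2*T/(12 + T) (q(T) = (2*T)/(12 + T) = 2*T/(12 + T))
G(w) = 1/(2*w) (G(w) = 3 + (-3 + 1/(2*w))/1 = 3 + (-3 + 1/(2*w))*1 = 3 + (-3 + 1/(2*w)) = 1/(2*w))
m(M) = 1
m(G(g)) - 159*q(-11) = 1 - 318*(-11)/(12 - 11) = 1 - 318*(-11)/1 = 1 - 318*(-11) = 1 - 159*(-22) = 1 + 3498 = 3499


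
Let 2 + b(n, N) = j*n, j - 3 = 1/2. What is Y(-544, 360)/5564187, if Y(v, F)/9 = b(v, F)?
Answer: -1906/618243 ≈ -0.0030829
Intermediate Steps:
j = 7/2 (j = 3 + 1/2 = 3 + ½ = 7/2 ≈ 3.5000)
b(n, N) = -2 + 7*n/2
Y(v, F) = -18 + 63*v/2 (Y(v, F) = 9*(-2 + 7*v/2) = -18 + 63*v/2)
Y(-544, 360)/5564187 = (-18 + (63/2)*(-544))/5564187 = (-18 - 17136)*(1/5564187) = -17154*1/5564187 = -1906/618243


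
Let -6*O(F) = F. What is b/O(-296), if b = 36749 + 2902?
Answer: 118953/148 ≈ 803.74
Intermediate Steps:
b = 39651
O(F) = -F/6
b/O(-296) = 39651/((-⅙*(-296))) = 39651/(148/3) = 39651*(3/148) = 118953/148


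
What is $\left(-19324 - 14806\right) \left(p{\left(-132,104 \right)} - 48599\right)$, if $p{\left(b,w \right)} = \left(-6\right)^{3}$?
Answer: $1666055950$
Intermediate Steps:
$p{\left(b,w \right)} = -216$
$\left(-19324 - 14806\right) \left(p{\left(-132,104 \right)} - 48599\right) = \left(-19324 - 14806\right) \left(-216 - 48599\right) = \left(-34130\right) \left(-48815\right) = 1666055950$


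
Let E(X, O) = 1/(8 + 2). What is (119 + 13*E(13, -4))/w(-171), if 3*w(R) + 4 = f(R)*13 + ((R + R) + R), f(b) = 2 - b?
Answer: 3609/17320 ≈ 0.20837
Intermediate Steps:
E(X, O) = 1/10
w(R) = 22/3 - 10*R/3 (w(R) = -4/3 + ((2 - R)*13 + ((R + R) + R))/3 = -4/3 + ((26 - 13*R) + (2*R + R))/3 = -4/3 + ((26 - 13*R) + 3*R)/3 = -4/3 + (26 - 10*R)/3 = -4/3 + (26/3 - 10*R/3) = 22/3 - 10*R/3)
(119 + 13*E(13, -4))/w(-171) = (119 + 13*(1/10))/(22/3 - 10/3*(-171)) = (119 + 13/10)/(22/3 + 570) = 1203/(10*(1732/3)) = (1203/10)*(3/1732) = 3609/17320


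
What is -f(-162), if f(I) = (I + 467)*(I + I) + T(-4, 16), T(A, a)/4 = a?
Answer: 98756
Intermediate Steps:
T(A, a) = 4*a
f(I) = 64 + 2*I*(467 + I) (f(I) = (I + 467)*(I + I) + 4*16 = (467 + I)*(2*I) + 64 = 2*I*(467 + I) + 64 = 64 + 2*I*(467 + I))
-f(-162) = -(64 + 2*(-162)**2 + 934*(-162)) = -(64 + 2*26244 - 151308) = -(64 + 52488 - 151308) = -1*(-98756) = 98756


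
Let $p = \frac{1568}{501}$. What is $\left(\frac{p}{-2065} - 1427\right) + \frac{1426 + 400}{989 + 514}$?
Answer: $- \frac{632172397}{443385} \approx -1425.8$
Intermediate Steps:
$p = \frac{1568}{501}$ ($p = 1568 \cdot \frac{1}{501} = \frac{1568}{501} \approx 3.1297$)
$\left(\frac{p}{-2065} - 1427\right) + \frac{1426 + 400}{989 + 514} = \left(\frac{1568}{501 \left(-2065\right)} - 1427\right) + \frac{1426 + 400}{989 + 514} = \left(\frac{1568}{501} \left(- \frac{1}{2065}\right) - 1427\right) + \frac{1826}{1503} = \left(- \frac{224}{147795} - 1427\right) + 1826 \cdot \frac{1}{1503} = - \frac{210903689}{147795} + \frac{1826}{1503} = - \frac{632172397}{443385}$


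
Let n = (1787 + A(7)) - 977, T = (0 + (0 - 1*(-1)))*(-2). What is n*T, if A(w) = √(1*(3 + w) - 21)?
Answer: -1620 - 2*I*√11 ≈ -1620.0 - 6.6332*I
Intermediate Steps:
A(w) = √(-18 + w) (A(w) = √((3 + w) - 21) = √(-18 + w))
T = -2 (T = (0 + (0 + 1))*(-2) = (0 + 1)*(-2) = 1*(-2) = -2)
n = 810 + I*√11 (n = (1787 + √(-18 + 7)) - 977 = (1787 + √(-11)) - 977 = (1787 + I*√11) - 977 = 810 + I*√11 ≈ 810.0 + 3.3166*I)
n*T = (810 + I*√11)*(-2) = -1620 - 2*I*√11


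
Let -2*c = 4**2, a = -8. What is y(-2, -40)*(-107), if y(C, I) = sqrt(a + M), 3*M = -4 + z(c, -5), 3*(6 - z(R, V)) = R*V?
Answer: -107*I*sqrt(106)/3 ≈ -367.21*I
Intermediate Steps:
c = -8 (c = -1/2*4**2 = -1/2*16 = -8)
z(R, V) = 6 - R*V/3
M = -34/9 (M = (-4 + (6 - 1/3*(-8)*(-5)))/3 = (-4 + (6 - 40/3))/3 = (-4 - 22/3)/3 = (1/3)*(-34/3) = -34/9 ≈ -3.7778)
y(C, I) = I*sqrt(106)/3 (y(C, I) = sqrt(-8 - 34/9) = sqrt(-106/9) = I*sqrt(106)/3)
y(-2, -40)*(-107) = (I*sqrt(106)/3)*(-107) = -107*I*sqrt(106)/3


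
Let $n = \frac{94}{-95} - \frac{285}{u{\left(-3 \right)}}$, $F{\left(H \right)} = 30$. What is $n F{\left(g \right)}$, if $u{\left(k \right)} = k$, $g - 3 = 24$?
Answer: $\frac{53586}{19} \approx 2820.3$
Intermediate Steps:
$g = 27$ ($g = 3 + 24 = 27$)
$n = \frac{8931}{95}$ ($n = \frac{94}{-95} - \frac{285}{-3} = 94 \left(- \frac{1}{95}\right) - -95 = - \frac{94}{95} + 95 = \frac{8931}{95} \approx 94.01$)
$n F{\left(g \right)} = \frac{8931}{95} \cdot 30 = \frac{53586}{19}$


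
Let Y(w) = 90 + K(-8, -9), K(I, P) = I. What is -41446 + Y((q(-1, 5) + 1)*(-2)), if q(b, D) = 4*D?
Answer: -41364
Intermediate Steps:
Y(w) = 82 (Y(w) = 90 - 8 = 82)
-41446 + Y((q(-1, 5) + 1)*(-2)) = -41446 + 82 = -41364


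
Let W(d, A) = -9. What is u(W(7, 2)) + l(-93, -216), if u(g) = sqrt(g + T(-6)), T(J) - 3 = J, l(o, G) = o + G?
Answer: -309 + 2*I*sqrt(3) ≈ -309.0 + 3.4641*I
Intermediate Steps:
l(o, G) = G + o
T(J) = 3 + J
u(g) = sqrt(-3 + g) (u(g) = sqrt(g + (3 - 6)) = sqrt(g - 3) = sqrt(-3 + g))
u(W(7, 2)) + l(-93, -216) = sqrt(-3 - 9) + (-216 - 93) = sqrt(-12) - 309 = 2*I*sqrt(3) - 309 = -309 + 2*I*sqrt(3)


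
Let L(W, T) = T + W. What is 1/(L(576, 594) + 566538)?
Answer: 1/567708 ≈ 1.7615e-6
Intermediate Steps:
1/(L(576, 594) + 566538) = 1/((594 + 576) + 566538) = 1/(1170 + 566538) = 1/567708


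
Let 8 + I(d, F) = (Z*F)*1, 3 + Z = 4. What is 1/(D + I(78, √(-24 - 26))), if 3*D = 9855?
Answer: 3277/10738779 - 5*I*√2/10738779 ≈ 0.00030516 - 6.5846e-7*I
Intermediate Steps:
D = 3285 (D = (⅓)*9855 = 3285)
Z = 1 (Z = -3 + 4 = 1)
I(d, F) = -8 + F (I(d, F) = -8 + (1*F)*1 = -8 + F*1 = -8 + F)
1/(D + I(78, √(-24 - 26))) = 1/(3285 + (-8 + √(-24 - 26))) = 1/(3285 + (-8 + √(-50))) = 1/(3285 + (-8 + 5*I*√2)) = 1/(3277 + 5*I*√2)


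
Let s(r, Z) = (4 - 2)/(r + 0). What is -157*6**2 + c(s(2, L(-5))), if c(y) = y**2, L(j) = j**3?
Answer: -5651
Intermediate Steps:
s(r, Z) = 2/r
-157*6**2 + c(s(2, L(-5))) = -157*6**2 + (2/2)**2 = -157*36 + (2*(1/2))**2 = -5652 + 1**2 = -5652 + 1 = -5651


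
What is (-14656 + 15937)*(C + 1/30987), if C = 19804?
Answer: 262035616423/10329 ≈ 2.5369e+7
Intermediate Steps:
(-14656 + 15937)*(C + 1/30987) = (-14656 + 15937)*(19804 + 1/30987) = 1281*(19804 + 1/30987) = 1281*(613666549/30987) = 262035616423/10329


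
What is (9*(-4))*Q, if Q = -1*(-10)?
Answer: -360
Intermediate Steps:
Q = 10
(9*(-4))*Q = (9*(-4))*10 = -36*10 = -360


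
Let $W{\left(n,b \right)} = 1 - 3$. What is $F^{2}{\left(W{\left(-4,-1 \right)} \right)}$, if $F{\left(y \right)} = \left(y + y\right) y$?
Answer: $64$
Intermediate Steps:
$W{\left(n,b \right)} = -2$ ($W{\left(n,b \right)} = 1 - 3 = -2$)
$F{\left(y \right)} = 2 y^{2}$ ($F{\left(y \right)} = 2 y y = 2 y^{2}$)
$F^{2}{\left(W{\left(-4,-1 \right)} \right)} = \left(2 \left(-2\right)^{2}\right)^{2} = \left(2 \cdot 4\right)^{2} = 8^{2} = 64$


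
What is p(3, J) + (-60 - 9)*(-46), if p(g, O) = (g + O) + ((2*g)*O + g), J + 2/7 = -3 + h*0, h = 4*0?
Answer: 3157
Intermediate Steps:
h = 0
J = -23/7 (J = -2/7 + (-3 + 0*0) = -2/7 + (-3 + 0) = -2/7 - 3 = -23/7 ≈ -3.2857)
p(g, O) = O + 2*g + 2*O*g (p(g, O) = (O + g) + (2*O*g + g) = (O + g) + (g + 2*O*g) = O + 2*g + 2*O*g)
p(3, J) + (-60 - 9)*(-46) = (-23/7 + 2*3 + 2*(-23/7)*3) + (-60 - 9)*(-46) = (-23/7 + 6 - 138/7) - 69*(-46) = -17 + 3174 = 3157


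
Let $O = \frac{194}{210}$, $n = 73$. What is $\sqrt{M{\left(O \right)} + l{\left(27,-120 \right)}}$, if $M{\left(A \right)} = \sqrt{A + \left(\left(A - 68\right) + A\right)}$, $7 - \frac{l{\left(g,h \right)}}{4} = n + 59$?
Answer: $\frac{\sqrt{-612500 + 35 i \sqrt{79905}}}{35} \approx 0.18059 + 22.361 i$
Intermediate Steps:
$O = \frac{97}{105}$ ($O = 194 \cdot \frac{1}{210} = \frac{97}{105} \approx 0.92381$)
$l{\left(g,h \right)} = -500$ ($l{\left(g,h \right)} = 28 - 4 \left(73 + 59\right) = 28 - 528 = -500$)
$M{\left(A \right)} = \sqrt{-68 + 3 A}$ ($M{\left(A \right)} = \sqrt{A + \left(\left(-68 + A\right) + A\right)} = \sqrt{A + \left(-68 + 2 A\right)} = \sqrt{-68 + 3 A}$)
$\sqrt{M{\left(O \right)} + l{\left(27,-120 \right)}} = \sqrt{\sqrt{-68 + 3 \cdot \frac{97}{105}} - 500} = \sqrt{\sqrt{-68 + \frac{97}{35}} - 500} = \sqrt{\sqrt{- \frac{2283}{35}} - 500} = \sqrt{\frac{i \sqrt{79905}}{35} - 500} = \sqrt{-500 + \frac{i \sqrt{79905}}{35}}$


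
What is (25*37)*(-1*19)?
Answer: -17575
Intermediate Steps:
(25*37)*(-1*19) = 925*(-19) = -17575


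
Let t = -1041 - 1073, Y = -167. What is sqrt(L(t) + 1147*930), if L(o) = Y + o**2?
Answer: sqrt(5535539) ≈ 2352.8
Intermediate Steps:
t = -2114
L(o) = -167 + o**2
sqrt(L(t) + 1147*930) = sqrt((-167 + (-2114)**2) + 1147*930) = sqrt((-167 + 4468996) + 1066710) = sqrt(4468829 + 1066710) = sqrt(5535539)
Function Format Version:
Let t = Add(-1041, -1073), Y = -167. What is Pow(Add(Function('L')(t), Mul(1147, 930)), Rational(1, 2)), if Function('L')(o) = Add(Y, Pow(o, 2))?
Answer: Pow(5535539, Rational(1, 2)) ≈ 2352.8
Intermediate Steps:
t = -2114
Function('L')(o) = Add(-167, Pow(o, 2))
Pow(Add(Function('L')(t), Mul(1147, 930)), Rational(1, 2)) = Pow(Add(Add(-167, Pow(-2114, 2)), Mul(1147, 930)), Rational(1, 2)) = Pow(Add(Add(-167, 4468996), 1066710), Rational(1, 2)) = Pow(Add(4468829, 1066710), Rational(1, 2)) = Pow(5535539, Rational(1, 2))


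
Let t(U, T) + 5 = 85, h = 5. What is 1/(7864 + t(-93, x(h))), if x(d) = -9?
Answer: 1/7944 ≈ 0.00012588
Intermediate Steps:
t(U, T) = 80 (t(U, T) = -5 + 85 = 80)
1/(7864 + t(-93, x(h))) = 1/(7864 + 80) = 1/7944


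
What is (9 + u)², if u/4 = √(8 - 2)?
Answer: 177 + 72*√6 ≈ 353.36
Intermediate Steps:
u = 4*√6 (u = 4*√(8 - 2) = 4*√6 ≈ 9.7980)
(9 + u)² = (9 + 4*√6)²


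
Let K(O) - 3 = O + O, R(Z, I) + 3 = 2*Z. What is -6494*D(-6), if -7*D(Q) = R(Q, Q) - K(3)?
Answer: -155856/7 ≈ -22265.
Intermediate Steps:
R(Z, I) = -3 + 2*Z
K(O) = 3 + 2*O (K(O) = 3 + (O + O) = 3 + 2*O)
D(Q) = 12/7 - 2*Q/7 (D(Q) = -((-3 + 2*Q) - (3 + 2*3))/7 = -((-3 + 2*Q) - (3 + 6))/7 = -((-3 + 2*Q) - 1*9)/7 = -((-3 + 2*Q) - 9)/7 = -(-12 + 2*Q)/7 = 12/7 - 2*Q/7)
-6494*D(-6) = -6494*(12/7 - 2/7*(-6)) = -6494*(12/7 + 12/7) = -6494*24/7 = -155856/7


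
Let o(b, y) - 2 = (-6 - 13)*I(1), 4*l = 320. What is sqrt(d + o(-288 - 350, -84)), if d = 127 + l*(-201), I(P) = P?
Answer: I*sqrt(15970) ≈ 126.37*I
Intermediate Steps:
l = 80 (l = (1/4)*320 = 80)
o(b, y) = -17 (o(b, y) = 2 + (-6 - 13)*1 = 2 - 19*1 = 2 - 19 = -17)
d = -15953 (d = 127 + 80*(-201) = 127 - 16080 = -15953)
sqrt(d + o(-288 - 350, -84)) = sqrt(-15953 - 17) = sqrt(-15970) = I*sqrt(15970)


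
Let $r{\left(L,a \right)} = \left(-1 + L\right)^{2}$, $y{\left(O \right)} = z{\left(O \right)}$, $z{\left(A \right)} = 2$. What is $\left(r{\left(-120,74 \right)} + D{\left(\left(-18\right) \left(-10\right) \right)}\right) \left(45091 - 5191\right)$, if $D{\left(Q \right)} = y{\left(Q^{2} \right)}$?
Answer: $584255700$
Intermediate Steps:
$y{\left(O \right)} = 2$
$D{\left(Q \right)} = 2$
$\left(r{\left(-120,74 \right)} + D{\left(\left(-18\right) \left(-10\right) \right)}\right) \left(45091 - 5191\right) = \left(\left(-1 - 120\right)^{2} + 2\right) \left(45091 - 5191\right) = \left(\left(-121\right)^{2} + 2\right) 39900 = \left(14641 + 2\right) 39900 = 14643 \cdot 39900 = 584255700$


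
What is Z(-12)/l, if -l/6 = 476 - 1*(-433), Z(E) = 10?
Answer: -5/2727 ≈ -0.0018335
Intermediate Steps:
l = -5454 (l = -6*(476 - 1*(-433)) = -6*(476 + 433) = -6*909 = -5454)
Z(-12)/l = 10/(-5454) = 10*(-1/5454) = -5/2727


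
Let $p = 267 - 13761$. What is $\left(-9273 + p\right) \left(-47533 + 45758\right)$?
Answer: $40411425$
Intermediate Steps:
$p = -13494$ ($p = 267 - 13761 = -13494$)
$\left(-9273 + p\right) \left(-47533 + 45758\right) = \left(-9273 - 13494\right) \left(-47533 + 45758\right) = \left(-22767\right) \left(-1775\right) = 40411425$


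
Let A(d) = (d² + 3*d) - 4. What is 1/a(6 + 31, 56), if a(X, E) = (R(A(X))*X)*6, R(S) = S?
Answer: 1/327672 ≈ 3.0518e-6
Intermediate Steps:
A(d) = -4 + d² + 3*d
a(X, E) = 6*X*(-4 + X² + 3*X) (a(X, E) = ((-4 + X² + 3*X)*X)*6 = (X*(-4 + X² + 3*X))*6 = 6*X*(-4 + X² + 3*X))
1/a(6 + 31, 56) = 1/(6*(6 + 31)*(-4 + (6 + 31)² + 3*(6 + 31))) = 1/(6*37*(-4 + 37² + 3*37)) = 1/(6*37*(-4 + 1369 + 111)) = 1/(6*37*1476) = 1/327672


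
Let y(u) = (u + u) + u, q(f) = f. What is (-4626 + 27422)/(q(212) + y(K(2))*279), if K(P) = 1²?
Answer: 22796/1049 ≈ 21.731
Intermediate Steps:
K(P) = 1
y(u) = 3*u (y(u) = 2*u + u = 3*u)
(-4626 + 27422)/(q(212) + y(K(2))*279) = (-4626 + 27422)/(212 + (3*1)*279) = 22796/(212 + 3*279) = 22796/(212 + 837) = 22796/1049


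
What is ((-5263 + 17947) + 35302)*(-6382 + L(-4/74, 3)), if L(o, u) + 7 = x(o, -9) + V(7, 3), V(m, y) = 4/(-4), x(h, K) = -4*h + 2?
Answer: -11341395128/37 ≈ -3.0652e+8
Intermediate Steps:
x(h, K) = 2 - 4*h
V(m, y) = -1 (V(m, y) = 4*(-¼) = -1)
L(o, u) = -6 - 4*o (L(o, u) = -7 + ((2 - 4*o) - 1) = -7 + (1 - 4*o) = -6 - 4*o)
((-5263 + 17947) + 35302)*(-6382 + L(-4/74, 3)) = ((-5263 + 17947) + 35302)*(-6382 + (-6 - (-16)/74)) = (12684 + 35302)*(-6382 + (-6 - (-16)/74)) = 47986*(-6382 + (-6 - 4*(-2/37))) = 47986*(-6382 + (-6 + 8/37)) = 47986*(-6382 - 214/37) = 47986*(-236348/37) = -11341395128/37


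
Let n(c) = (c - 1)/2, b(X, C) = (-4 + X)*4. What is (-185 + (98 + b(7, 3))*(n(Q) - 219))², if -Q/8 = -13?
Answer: 346332100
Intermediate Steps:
Q = 104 (Q = -8*(-13) = 104)
b(X, C) = -16 + 4*X
n(c) = -½ + c/2 (n(c) = (-1 + c)*(½) = -½ + c/2)
(-185 + (98 + b(7, 3))*(n(Q) - 219))² = (-185 + (98 + (-16 + 4*7))*((-½ + (½)*104) - 219))² = (-185 + (98 + (-16 + 28))*((-½ + 52) - 219))² = (-185 + (98 + 12)*(103/2 - 219))² = (-185 + 110*(-335/2))² = (-185 - 18425)² = (-18610)² = 346332100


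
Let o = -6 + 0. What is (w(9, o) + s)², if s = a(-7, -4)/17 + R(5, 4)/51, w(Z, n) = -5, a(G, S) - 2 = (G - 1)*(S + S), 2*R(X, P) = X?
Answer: 11881/10404 ≈ 1.1420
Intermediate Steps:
o = -6
R(X, P) = X/2
a(G, S) = 2 + 2*S*(-1 + G) (a(G, S) = 2 + (G - 1)*(S + S) = 2 + (-1 + G)*(2*S) = 2 + 2*S*(-1 + G))
s = 401/102 (s = (2 - 2*(-4) + 2*(-7)*(-4))/17 + ((½)*5)/51 = (2 + 8 + 56)*(1/17) + (5/2)*(1/51) = 66*(1/17) + 5/102 = 66/17 + 5/102 = 401/102 ≈ 3.9314)
(w(9, o) + s)² = (-5 + 401/102)² = (-109/102)² = 11881/10404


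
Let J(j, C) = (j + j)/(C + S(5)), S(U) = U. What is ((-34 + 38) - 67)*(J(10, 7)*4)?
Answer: -420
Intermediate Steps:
J(j, C) = 2*j/(5 + C) (J(j, C) = (j + j)/(C + 5) = (2*j)/(5 + C) = 2*j/(5 + C))
((-34 + 38) - 67)*(J(10, 7)*4) = ((-34 + 38) - 67)*((2*10/(5 + 7))*4) = (4 - 67)*((2*10/12)*4) = -63*2*10*(1/12)*4 = -105*4 = -63*20/3 = -420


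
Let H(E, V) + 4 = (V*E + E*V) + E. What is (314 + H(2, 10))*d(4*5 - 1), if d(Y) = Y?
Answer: 6688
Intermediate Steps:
H(E, V) = -4 + E + 2*E*V (H(E, V) = -4 + ((V*E + E*V) + E) = -4 + ((E*V + E*V) + E) = -4 + (2*E*V + E) = -4 + (E + 2*E*V) = -4 + E + 2*E*V)
(314 + H(2, 10))*d(4*5 - 1) = (314 + (-4 + 2 + 2*2*10))*(4*5 - 1) = (314 + (-4 + 2 + 40))*(20 - 1) = (314 + 38)*19 = 352*19 = 6688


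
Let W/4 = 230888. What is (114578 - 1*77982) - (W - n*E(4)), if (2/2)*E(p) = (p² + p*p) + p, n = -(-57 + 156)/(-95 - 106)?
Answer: -59424864/67 ≈ -8.8694e+5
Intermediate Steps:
n = 33/67 (n = -99/(-201) = -99*(-1)/201 = -1*(-33/67) = 33/67 ≈ 0.49254)
W = 923552 (W = 4*230888 = 923552)
E(p) = p + 2*p² (E(p) = (p² + p*p) + p = (p² + p²) + p = 2*p² + p = p + 2*p²)
(114578 - 1*77982) - (W - n*E(4)) = (114578 - 1*77982) - (923552 - 33*4*(1 + 2*4)/67) = (114578 - 77982) - (923552 - 33*4*(1 + 8)/67) = 36596 - (923552 - 33*4*9/67) = 36596 - (923552 - 33*36/67) = 36596 - (923552 - 1*1188/67) = 36596 - (923552 - 1188/67) = 36596 - 1*61876796/67 = 36596 - 61876796/67 = -59424864/67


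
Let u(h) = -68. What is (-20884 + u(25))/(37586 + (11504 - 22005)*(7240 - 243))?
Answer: 20952/73437911 ≈ 0.00028530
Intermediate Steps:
(-20884 + u(25))/(37586 + (11504 - 22005)*(7240 - 243)) = (-20884 - 68)/(37586 + (11504 - 22005)*(7240 - 243)) = -20952/(37586 - 10501*6997) = -20952/(37586 - 73475497) = -20952/(-73437911) = -20952*(-1/73437911) = 20952/73437911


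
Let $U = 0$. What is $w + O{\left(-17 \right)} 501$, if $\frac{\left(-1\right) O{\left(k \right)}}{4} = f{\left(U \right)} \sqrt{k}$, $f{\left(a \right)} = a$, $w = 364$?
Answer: $364$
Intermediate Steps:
$O{\left(k \right)} = 0$ ($O{\left(k \right)} = - 4 \cdot 0 \sqrt{k} = \left(-4\right) 0 = 0$)
$w + O{\left(-17 \right)} 501 = 364 + 0 \cdot 501 = 364 + 0 = 364$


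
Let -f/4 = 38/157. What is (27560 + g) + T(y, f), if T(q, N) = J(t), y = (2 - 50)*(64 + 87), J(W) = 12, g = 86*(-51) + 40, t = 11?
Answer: 23226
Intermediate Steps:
g = -4346 (g = -4386 + 40 = -4346)
y = -7248 (y = -48*151 = -7248)
f = -152/157 ≈ -0.96815
T(q, N) = 12
(27560 + g) + T(y, f) = (27560 - 4346) + 12 = 23214 + 12 = 23226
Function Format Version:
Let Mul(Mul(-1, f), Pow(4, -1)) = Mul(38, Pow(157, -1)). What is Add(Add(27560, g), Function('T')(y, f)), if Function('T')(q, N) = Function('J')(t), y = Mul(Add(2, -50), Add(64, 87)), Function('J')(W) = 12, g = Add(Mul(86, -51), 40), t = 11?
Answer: 23226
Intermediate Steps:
g = -4346 (g = Add(-4386, 40) = -4346)
y = -7248 (y = Mul(-48, 151) = -7248)
f = Rational(-152, 157) (f = Mul(-4, Mul(38, Pow(157, -1))) = Mul(-4, Mul(38, Rational(1, 157))) = Mul(-4, Rational(38, 157)) = Rational(-152, 157) ≈ -0.96815)
Function('T')(q, N) = 12
Add(Add(27560, g), Function('T')(y, f)) = Add(Add(27560, -4346), 12) = Add(23214, 12) = 23226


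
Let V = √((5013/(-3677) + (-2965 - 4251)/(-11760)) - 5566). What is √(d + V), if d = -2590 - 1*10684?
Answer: √(-1978644039784650 + 386085*I*√829788773739690)/386085 ≈ 0.32379 + 115.21*I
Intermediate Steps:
d = -13274 (d = -2590 - 10684 = -13274)
V = I*√829788773739690/386085 (V = √((5013*(-1/3677) - 7216*(-1/11760)) - 5566) = √((-5013/3677 + 451/735) - 5566) = √(-2026228/2702595 - 5566) = √(-15044669998/2702595) = I*√829788773739690/386085 ≈ 74.611*I)
√(d + V) = √(-13274 + I*√829788773739690/386085)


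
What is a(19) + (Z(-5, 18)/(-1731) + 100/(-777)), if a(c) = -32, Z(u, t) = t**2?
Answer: -14488144/448329 ≈ -32.316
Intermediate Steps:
a(19) + (Z(-5, 18)/(-1731) + 100/(-777)) = -32 + (18**2/(-1731) + 100/(-777)) = -32 + (324*(-1/1731) + 100*(-1/777)) = -32 + (-108/577 - 100/777) = -32 - 141616/448329 = -14488144/448329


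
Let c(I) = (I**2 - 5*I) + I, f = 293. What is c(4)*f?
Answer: 0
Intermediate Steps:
c(I) = I**2 - 4*I
c(4)*f = (4*(-4 + 4))*293 = (4*0)*293 = 0*293 = 0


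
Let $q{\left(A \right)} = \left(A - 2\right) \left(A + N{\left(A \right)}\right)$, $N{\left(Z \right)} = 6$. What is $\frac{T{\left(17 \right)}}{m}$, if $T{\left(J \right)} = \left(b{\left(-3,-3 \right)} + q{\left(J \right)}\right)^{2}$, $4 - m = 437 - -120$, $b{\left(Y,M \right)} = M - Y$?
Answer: $- \frac{119025}{553} \approx -215.24$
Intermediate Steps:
$m = -553$ ($m = 4 - \left(437 - -120\right) = 4 - \left(437 + 120\right) = 4 - 557 = -553$)
$q{\left(A \right)} = \left(-2 + A\right) \left(6 + A\right)$ ($q{\left(A \right)} = \left(A - 2\right) \left(A + 6\right) = \left(-2 + A\right) \left(6 + A\right)$)
$T{\left(J \right)} = \left(-12 + J^{2} + 4 J\right)^{2}$ ($T{\left(J \right)} = \left(\left(-3 - -3\right) + \left(-12 + J^{2} + 4 J\right)\right)^{2} = \left(\left(-3 + 3\right) + \left(-12 + J^{2} + 4 J\right)\right)^{2} = \left(0 + \left(-12 + J^{2} + 4 J\right)\right)^{2} = \left(-12 + J^{2} + 4 J\right)^{2}$)
$\frac{T{\left(17 \right)}}{m} = \frac{\left(-12 + 17^{2} + 4 \cdot 17\right)^{2}}{-553} = \left(-12 + 289 + 68\right)^{2} \left(- \frac{1}{553}\right) = 345^{2} \left(- \frac{1}{553}\right) = 119025 \left(- \frac{1}{553}\right) = - \frac{119025}{553}$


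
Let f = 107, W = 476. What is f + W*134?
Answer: 63891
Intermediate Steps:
f + W*134 = 107 + 476*134 = 107 + 63784 = 63891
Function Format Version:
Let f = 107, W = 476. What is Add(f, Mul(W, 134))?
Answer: 63891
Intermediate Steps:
Add(f, Mul(W, 134)) = Add(107, Mul(476, 134)) = Add(107, 63784) = 63891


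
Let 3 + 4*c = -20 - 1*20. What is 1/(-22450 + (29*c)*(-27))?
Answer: -4/56131 ≈ -7.1262e-5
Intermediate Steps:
c = -43/4 (c = -¾ + (-20 - 1*20)/4 = -¾ + (-20 - 20)/4 = -¾ + (¼)*(-40) = -¾ - 10 = -43/4 ≈ -10.750)
1/(-22450 + (29*c)*(-27)) = 1/(-22450 + (29*(-43/4))*(-27)) = 1/(-22450 - 1247/4*(-27)) = 1/(-22450 + 33669/4) = 1/(-56131/4) = -4/56131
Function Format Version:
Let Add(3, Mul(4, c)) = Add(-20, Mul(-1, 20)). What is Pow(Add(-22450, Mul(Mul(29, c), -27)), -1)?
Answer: Rational(-4, 56131) ≈ -7.1262e-5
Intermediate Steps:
c = Rational(-43, 4) (c = Add(Rational(-3, 4), Mul(Rational(1, 4), Add(-20, Mul(-1, 20)))) = Add(Rational(-3, 4), Mul(Rational(1, 4), Add(-20, -20))) = Add(Rational(-3, 4), Mul(Rational(1, 4), -40)) = Add(Rational(-3, 4), -10) = Rational(-43, 4) ≈ -10.750)
Pow(Add(-22450, Mul(Mul(29, c), -27)), -1) = Pow(Add(-22450, Mul(Mul(29, Rational(-43, 4)), -27)), -1) = Pow(Add(-22450, Mul(Rational(-1247, 4), -27)), -1) = Pow(Add(-22450, Rational(33669, 4)), -1) = Pow(Rational(-56131, 4), -1) = Rational(-4, 56131)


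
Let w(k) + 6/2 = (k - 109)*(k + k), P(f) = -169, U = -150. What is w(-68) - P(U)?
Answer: 24238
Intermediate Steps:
w(k) = -3 + 2*k*(-109 + k) (w(k) = -3 + (k - 109)*(k + k) = -3 + (-109 + k)*(2*k) = -3 + 2*k*(-109 + k))
w(-68) - P(U) = (-3 - 218*(-68) + 2*(-68)**2) - 1*(-169) = (-3 + 14824 + 2*4624) + 169 = (-3 + 14824 + 9248) + 169 = 24069 + 169 = 24238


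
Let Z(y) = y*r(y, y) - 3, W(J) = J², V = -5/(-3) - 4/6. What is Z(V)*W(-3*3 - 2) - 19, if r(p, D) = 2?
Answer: -140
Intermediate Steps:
V = 1 (V = -5*(-⅓) - 4*⅙ = 5/3 - ⅔ = 1)
Z(y) = -3 + 2*y (Z(y) = y*2 - 3 = 2*y - 3 = -3 + 2*y)
Z(V)*W(-3*3 - 2) - 19 = (-3 + 2*1)*(-3*3 - 2)² - 19 = (-3 + 2)*(-9 - 2)² - 19 = -1*(-11)² - 19 = -1*121 - 19 = -121 - 19 = -140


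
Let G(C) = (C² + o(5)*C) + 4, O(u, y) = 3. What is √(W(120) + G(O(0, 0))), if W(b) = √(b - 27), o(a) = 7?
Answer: √(34 + √93) ≈ 6.6063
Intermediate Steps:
W(b) = √(-27 + b)
G(C) = 4 + C² + 7*C (G(C) = (C² + 7*C) + 4 = 4 + C² + 7*C)
√(W(120) + G(O(0, 0))) = √(√(-27 + 120) + (4 + 3² + 7*3)) = √(√93 + (4 + 9 + 21)) = √(√93 + 34) = √(34 + √93)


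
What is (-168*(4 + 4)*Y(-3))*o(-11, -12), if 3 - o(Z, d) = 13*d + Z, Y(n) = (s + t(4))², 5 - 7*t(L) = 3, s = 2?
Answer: -8355840/7 ≈ -1.1937e+6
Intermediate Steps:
t(L) = 2/7 (t(L) = 5/7 - ⅐*3 = 5/7 - 3/7 = 2/7)
Y(n) = 256/49 (Y(n) = (2 + 2/7)² = (16/7)² = 256/49)
o(Z, d) = 3 - Z - 13*d (o(Z, d) = 3 - (13*d + Z) = 3 - (Z + 13*d) = 3 + (-Z - 13*d) = 3 - Z - 13*d)
(-168*(4 + 4)*Y(-3))*o(-11, -12) = (-168*(4 + 4)*256/49)*(3 - 1*(-11) - 13*(-12)) = (-1344*256/49)*(3 + 11 + 156) = -168*2048/49*170 = -49152/7*170 = -8355840/7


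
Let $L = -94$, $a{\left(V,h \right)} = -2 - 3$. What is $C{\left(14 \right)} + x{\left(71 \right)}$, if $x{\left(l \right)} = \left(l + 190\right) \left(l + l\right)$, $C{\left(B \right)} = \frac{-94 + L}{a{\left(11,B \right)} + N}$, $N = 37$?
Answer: $\frac{296449}{8} \approx 37056.0$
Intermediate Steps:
$a{\left(V,h \right)} = -5$
$C{\left(B \right)} = - \frac{47}{8}$ ($C{\left(B \right)} = \frac{-94 - 94}{-5 + 37} = - \frac{188}{32} = \left(-188\right) \frac{1}{32} = - \frac{47}{8}$)
$x{\left(l \right)} = 2 l \left(190 + l\right)$ ($x{\left(l \right)} = \left(190 + l\right) 2 l = 2 l \left(190 + l\right)$)
$C{\left(14 \right)} + x{\left(71 \right)} = - \frac{47}{8} + 2 \cdot 71 \left(190 + 71\right) = - \frac{47}{8} + 2 \cdot 71 \cdot 261 = - \frac{47}{8} + 37062 = \frac{296449}{8}$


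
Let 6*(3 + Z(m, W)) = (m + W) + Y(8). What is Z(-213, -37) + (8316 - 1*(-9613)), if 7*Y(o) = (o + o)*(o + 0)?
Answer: 375635/21 ≈ 17887.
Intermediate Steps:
Y(o) = 2*o²/7 (Y(o) = ((o + o)*(o + 0))/7 = ((2*o)*o)/7 = (2*o²)/7 = 2*o²/7)
Z(m, W) = 1/21 + W/6 + m/6 (Z(m, W) = -3 + ((m + W) + (2/7)*8²)/6 = -3 + ((W + m) + (2/7)*64)/6 = -3 + ((W + m) + 128/7)/6 = -3 + (128/7 + W + m)/6 = -3 + (64/21 + W/6 + m/6) = 1/21 + W/6 + m/6)
Z(-213, -37) + (8316 - 1*(-9613)) = (1/21 + (⅙)*(-37) + (⅙)*(-213)) + (8316 - 1*(-9613)) = (1/21 - 37/6 - 71/2) + (8316 + 9613) = -874/21 + 17929 = 375635/21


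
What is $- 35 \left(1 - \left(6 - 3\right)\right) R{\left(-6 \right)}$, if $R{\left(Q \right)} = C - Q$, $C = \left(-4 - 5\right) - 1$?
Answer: $-280$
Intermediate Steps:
$C = -10$ ($C = -9 - 1 = -10$)
$R{\left(Q \right)} = -10 - Q$
$- 35 \left(1 - \left(6 - 3\right)\right) R{\left(-6 \right)} = - 35 \left(1 - \left(6 - 3\right)\right) \left(-10 - -6\right) = - 35 \left(1 - \left(6 - 3\right)\right) \left(-10 + 6\right) = - 35 \left(1 - 3\right) \left(-4\right) = \left(-35\right) \left(-2\right) \left(-4\right) = 70 \left(-4\right) = -280$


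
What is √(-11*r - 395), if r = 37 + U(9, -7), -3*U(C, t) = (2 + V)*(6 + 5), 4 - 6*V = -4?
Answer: 2*I*√1502/3 ≈ 25.837*I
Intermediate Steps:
V = 4/3 (V = ⅔ - ⅙*(-4) = ⅔ + ⅔ = 4/3 ≈ 1.3333)
U(C, t) = -110/9 (U(C, t) = -(2 + 4/3)*(6 + 5)/3 = -10*11/9 = -⅓*110/3 = -110/9)
r = 223/9 (r = 37 - 110/9 = 223/9 ≈ 24.778)
√(-11*r - 395) = √(-11*223/9 - 395) = √(-2453/9 - 395) = √(-6008/9) = 2*I*√1502/3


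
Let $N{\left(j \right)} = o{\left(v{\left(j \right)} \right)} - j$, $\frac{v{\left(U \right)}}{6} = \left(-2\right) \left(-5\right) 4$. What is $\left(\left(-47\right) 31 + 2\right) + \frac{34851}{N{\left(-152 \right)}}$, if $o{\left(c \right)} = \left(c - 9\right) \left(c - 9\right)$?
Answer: $- \frac{77826564}{53513} \approx -1454.3$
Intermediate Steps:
$v{\left(U \right)} = 240$ ($v{\left(U \right)} = 6 \left(-2\right) \left(-5\right) 4 = 6 \cdot 10 \cdot 4 = 6 \cdot 40 = 240$)
$o{\left(c \right)} = \left(-9 + c\right)^{2}$ ($o{\left(c \right)} = \left(-9 + c\right) \left(-9 + c\right) = \left(-9 + c\right)^{2}$)
$N{\left(j \right)} = 53361 - j$ ($N{\left(j \right)} = \left(-9 + 240\right)^{2} - j = 231^{2} - j = 53361 - j$)
$\left(\left(-47\right) 31 + 2\right) + \frac{34851}{N{\left(-152 \right)}} = \left(\left(-47\right) 31 + 2\right) + \frac{34851}{53361 - -152} = \left(-1457 + 2\right) + \frac{34851}{53361 + 152} = -1455 + \frac{34851}{53513} = - \frac{77826564}{53513}$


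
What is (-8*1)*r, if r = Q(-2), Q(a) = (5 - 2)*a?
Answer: 48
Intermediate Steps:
Q(a) = 3*a
r = -6 (r = 3*(-2) = -6)
(-8*1)*r = -8*1*(-6) = -8*(-6) = 48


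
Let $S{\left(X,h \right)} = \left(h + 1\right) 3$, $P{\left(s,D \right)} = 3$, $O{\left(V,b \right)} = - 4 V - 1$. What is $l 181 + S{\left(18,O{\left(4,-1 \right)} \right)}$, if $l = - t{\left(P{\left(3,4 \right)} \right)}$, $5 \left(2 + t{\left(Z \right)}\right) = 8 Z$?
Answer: $- \frac{2774}{5} \approx -554.8$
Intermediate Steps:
$O{\left(V,b \right)} = -1 - 4 V$
$t{\left(Z \right)} = -2 + \frac{8 Z}{5}$
$S{\left(X,h \right)} = 3 + 3 h$ ($S{\left(X,h \right)} = \left(1 + h\right) 3 = 3 + 3 h$)
$l = - \frac{14}{5}$ ($l = - (-2 + \frac{8}{5} \cdot 3) = - (-2 + \frac{24}{5}) = \left(-1\right) \frac{14}{5} = - \frac{14}{5} \approx -2.8$)
$l 181 + S{\left(18,O{\left(4,-1 \right)} \right)} = \left(- \frac{14}{5}\right) 181 + \left(3 + 3 \left(-1 - 16\right)\right) = - \frac{2534}{5} + \left(3 + 3 \left(-1 - 16\right)\right) = - \frac{2534}{5} + \left(3 + 3 \left(-17\right)\right) = - \frac{2534}{5} + \left(3 - 51\right) = - \frac{2534}{5} - 48 = - \frac{2774}{5}$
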